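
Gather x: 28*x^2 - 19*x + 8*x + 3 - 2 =28*x^2 - 11*x + 1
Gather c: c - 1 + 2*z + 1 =c + 2*z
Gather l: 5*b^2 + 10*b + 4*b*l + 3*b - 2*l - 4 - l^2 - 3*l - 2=5*b^2 + 13*b - l^2 + l*(4*b - 5) - 6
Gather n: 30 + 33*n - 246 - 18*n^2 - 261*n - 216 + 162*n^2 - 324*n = 144*n^2 - 552*n - 432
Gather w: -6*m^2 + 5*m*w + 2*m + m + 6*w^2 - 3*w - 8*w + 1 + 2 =-6*m^2 + 3*m + 6*w^2 + w*(5*m - 11) + 3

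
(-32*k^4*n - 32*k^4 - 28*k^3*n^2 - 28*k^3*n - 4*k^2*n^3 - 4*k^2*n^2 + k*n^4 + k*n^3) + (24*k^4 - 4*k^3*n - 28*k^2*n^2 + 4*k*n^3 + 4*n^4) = -32*k^4*n - 8*k^4 - 28*k^3*n^2 - 32*k^3*n - 4*k^2*n^3 - 32*k^2*n^2 + k*n^4 + 5*k*n^3 + 4*n^4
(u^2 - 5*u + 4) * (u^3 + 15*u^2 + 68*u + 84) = u^5 + 10*u^4 - 3*u^3 - 196*u^2 - 148*u + 336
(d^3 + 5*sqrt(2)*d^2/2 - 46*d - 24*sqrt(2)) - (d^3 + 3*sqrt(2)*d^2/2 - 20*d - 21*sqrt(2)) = sqrt(2)*d^2 - 26*d - 3*sqrt(2)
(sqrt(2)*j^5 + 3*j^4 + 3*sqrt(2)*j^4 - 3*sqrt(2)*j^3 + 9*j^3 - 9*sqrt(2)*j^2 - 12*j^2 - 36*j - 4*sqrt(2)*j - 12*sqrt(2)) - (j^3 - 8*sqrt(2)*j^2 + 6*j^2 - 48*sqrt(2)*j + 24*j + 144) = sqrt(2)*j^5 + 3*j^4 + 3*sqrt(2)*j^4 - 3*sqrt(2)*j^3 + 8*j^3 - 18*j^2 - sqrt(2)*j^2 - 60*j + 44*sqrt(2)*j - 144 - 12*sqrt(2)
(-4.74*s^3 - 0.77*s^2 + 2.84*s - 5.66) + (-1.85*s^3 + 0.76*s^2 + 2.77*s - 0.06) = -6.59*s^3 - 0.01*s^2 + 5.61*s - 5.72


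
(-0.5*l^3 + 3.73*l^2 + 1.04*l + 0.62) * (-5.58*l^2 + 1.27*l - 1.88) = 2.79*l^5 - 21.4484*l^4 - 0.126100000000001*l^3 - 9.1512*l^2 - 1.1678*l - 1.1656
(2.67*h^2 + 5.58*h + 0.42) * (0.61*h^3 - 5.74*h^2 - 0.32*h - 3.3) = 1.6287*h^5 - 11.922*h^4 - 32.6274*h^3 - 13.0074*h^2 - 18.5484*h - 1.386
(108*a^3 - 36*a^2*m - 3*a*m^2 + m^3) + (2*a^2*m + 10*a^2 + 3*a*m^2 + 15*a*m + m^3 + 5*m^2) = 108*a^3 - 34*a^2*m + 10*a^2 + 15*a*m + 2*m^3 + 5*m^2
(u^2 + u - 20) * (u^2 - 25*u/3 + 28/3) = u^4 - 22*u^3/3 - 19*u^2 + 176*u - 560/3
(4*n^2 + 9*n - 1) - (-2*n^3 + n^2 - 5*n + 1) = 2*n^3 + 3*n^2 + 14*n - 2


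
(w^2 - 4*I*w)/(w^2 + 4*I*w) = (w - 4*I)/(w + 4*I)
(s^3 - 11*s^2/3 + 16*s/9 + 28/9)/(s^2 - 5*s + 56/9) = (3*s^2 - 4*s - 4)/(3*s - 8)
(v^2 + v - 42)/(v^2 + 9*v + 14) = (v - 6)/(v + 2)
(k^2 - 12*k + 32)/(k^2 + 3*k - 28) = (k - 8)/(k + 7)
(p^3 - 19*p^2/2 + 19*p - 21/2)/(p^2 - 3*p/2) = p - 8 + 7/p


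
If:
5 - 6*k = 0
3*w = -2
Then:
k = 5/6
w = -2/3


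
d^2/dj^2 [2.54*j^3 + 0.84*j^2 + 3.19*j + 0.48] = 15.24*j + 1.68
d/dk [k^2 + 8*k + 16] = 2*k + 8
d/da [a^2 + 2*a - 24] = 2*a + 2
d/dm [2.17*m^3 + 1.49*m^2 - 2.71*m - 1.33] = 6.51*m^2 + 2.98*m - 2.71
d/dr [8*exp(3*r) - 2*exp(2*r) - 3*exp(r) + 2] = (24*exp(2*r) - 4*exp(r) - 3)*exp(r)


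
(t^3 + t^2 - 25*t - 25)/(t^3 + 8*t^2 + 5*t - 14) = (t^3 + t^2 - 25*t - 25)/(t^3 + 8*t^2 + 5*t - 14)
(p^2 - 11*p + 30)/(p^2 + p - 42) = (p - 5)/(p + 7)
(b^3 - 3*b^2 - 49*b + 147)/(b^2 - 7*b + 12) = (b^2 - 49)/(b - 4)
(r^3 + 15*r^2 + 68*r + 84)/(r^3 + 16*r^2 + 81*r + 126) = (r + 2)/(r + 3)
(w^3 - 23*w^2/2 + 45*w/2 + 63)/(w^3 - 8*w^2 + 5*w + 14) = (w^2 - 9*w/2 - 9)/(w^2 - w - 2)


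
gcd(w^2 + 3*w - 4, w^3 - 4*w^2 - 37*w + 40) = w - 1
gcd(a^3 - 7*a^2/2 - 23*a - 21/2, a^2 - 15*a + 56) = a - 7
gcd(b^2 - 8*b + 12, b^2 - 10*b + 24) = b - 6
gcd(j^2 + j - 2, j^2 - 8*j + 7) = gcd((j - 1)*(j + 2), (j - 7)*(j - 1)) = j - 1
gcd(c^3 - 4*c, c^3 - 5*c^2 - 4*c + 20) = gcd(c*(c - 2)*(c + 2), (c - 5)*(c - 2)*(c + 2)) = c^2 - 4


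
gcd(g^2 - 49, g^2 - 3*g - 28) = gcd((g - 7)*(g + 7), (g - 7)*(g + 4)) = g - 7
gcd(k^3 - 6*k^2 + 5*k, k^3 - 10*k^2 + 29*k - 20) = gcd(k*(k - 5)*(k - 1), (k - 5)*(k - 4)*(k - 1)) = k^2 - 6*k + 5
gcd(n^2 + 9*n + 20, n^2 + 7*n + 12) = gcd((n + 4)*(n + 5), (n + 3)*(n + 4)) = n + 4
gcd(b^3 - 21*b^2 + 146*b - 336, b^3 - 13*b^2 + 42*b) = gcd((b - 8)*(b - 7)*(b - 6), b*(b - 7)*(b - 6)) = b^2 - 13*b + 42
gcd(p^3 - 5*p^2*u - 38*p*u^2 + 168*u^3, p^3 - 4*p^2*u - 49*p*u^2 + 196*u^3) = p^2 - 11*p*u + 28*u^2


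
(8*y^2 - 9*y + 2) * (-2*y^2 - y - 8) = -16*y^4 + 10*y^3 - 59*y^2 + 70*y - 16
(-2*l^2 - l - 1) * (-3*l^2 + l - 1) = 6*l^4 + l^3 + 4*l^2 + 1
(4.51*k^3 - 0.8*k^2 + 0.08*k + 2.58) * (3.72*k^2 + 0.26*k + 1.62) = 16.7772*k^5 - 1.8034*k^4 + 7.3958*k^3 + 8.3224*k^2 + 0.8004*k + 4.1796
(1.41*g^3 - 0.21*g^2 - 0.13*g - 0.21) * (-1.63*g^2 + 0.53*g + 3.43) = -2.2983*g^5 + 1.0896*g^4 + 4.9369*g^3 - 0.4469*g^2 - 0.5572*g - 0.7203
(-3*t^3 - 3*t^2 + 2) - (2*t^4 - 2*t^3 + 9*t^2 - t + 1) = -2*t^4 - t^3 - 12*t^2 + t + 1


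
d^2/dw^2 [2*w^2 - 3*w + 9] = 4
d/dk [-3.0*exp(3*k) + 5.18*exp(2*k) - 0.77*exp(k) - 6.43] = (-9.0*exp(2*k) + 10.36*exp(k) - 0.77)*exp(k)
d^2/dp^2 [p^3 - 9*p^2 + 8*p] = 6*p - 18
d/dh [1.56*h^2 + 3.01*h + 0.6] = 3.12*h + 3.01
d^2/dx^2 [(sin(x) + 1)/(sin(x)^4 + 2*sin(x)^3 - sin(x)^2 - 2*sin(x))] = (-9*sin(x)^2 - 20*sin(x) - 8 + 14/sin(x) + 4/sin(x)^2 - 8/sin(x)^3)/((sin(x) - 1)^2*(sin(x) + 2)^3)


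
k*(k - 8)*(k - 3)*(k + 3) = k^4 - 8*k^3 - 9*k^2 + 72*k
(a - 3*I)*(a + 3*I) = a^2 + 9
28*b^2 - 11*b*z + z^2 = (-7*b + z)*(-4*b + z)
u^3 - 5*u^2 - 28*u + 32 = (u - 8)*(u - 1)*(u + 4)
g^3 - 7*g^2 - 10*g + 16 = (g - 8)*(g - 1)*(g + 2)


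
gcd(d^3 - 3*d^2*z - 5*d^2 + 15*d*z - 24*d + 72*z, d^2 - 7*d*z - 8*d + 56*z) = d - 8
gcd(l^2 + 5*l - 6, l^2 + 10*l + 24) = l + 6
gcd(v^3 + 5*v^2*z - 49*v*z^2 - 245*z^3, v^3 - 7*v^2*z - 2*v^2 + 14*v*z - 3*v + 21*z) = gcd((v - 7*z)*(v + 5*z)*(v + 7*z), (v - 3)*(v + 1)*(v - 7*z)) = -v + 7*z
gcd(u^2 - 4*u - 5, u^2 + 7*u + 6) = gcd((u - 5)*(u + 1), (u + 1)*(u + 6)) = u + 1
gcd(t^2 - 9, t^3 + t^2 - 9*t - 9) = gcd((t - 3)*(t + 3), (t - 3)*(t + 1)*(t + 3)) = t^2 - 9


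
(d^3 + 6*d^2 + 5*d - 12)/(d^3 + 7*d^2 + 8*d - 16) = (d + 3)/(d + 4)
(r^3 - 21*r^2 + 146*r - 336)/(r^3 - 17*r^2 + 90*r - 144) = (r - 7)/(r - 3)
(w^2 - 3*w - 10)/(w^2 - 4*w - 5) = (w + 2)/(w + 1)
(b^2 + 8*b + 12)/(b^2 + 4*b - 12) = (b + 2)/(b - 2)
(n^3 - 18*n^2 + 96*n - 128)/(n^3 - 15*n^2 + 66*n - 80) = (n - 8)/(n - 5)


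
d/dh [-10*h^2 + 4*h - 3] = 4 - 20*h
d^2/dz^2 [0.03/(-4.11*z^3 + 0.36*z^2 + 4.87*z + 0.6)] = ((0.7398*z - 0.0216)*(-4.11*z^3 + 0.36*z^2 + 4.87*z + 0.6) + 0.03*(-24.66*z^2 + 1.44*z + 9.74)*(-12.33*z^2 + 0.72*z + 4.87))/(-4.11*z^3 + 0.36*z^2 + 4.87*z + 0.6)^3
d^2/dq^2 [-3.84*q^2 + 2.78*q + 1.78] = -7.68000000000000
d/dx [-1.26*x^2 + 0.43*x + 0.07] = 0.43 - 2.52*x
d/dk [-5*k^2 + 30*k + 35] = 30 - 10*k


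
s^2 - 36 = (s - 6)*(s + 6)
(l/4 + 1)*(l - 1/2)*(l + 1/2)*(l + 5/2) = l^4/4 + 13*l^3/8 + 39*l^2/16 - 13*l/32 - 5/8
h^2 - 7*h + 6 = (h - 6)*(h - 1)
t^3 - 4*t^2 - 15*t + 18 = (t - 6)*(t - 1)*(t + 3)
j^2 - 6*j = j*(j - 6)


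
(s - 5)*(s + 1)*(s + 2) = s^3 - 2*s^2 - 13*s - 10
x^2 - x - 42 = (x - 7)*(x + 6)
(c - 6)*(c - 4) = c^2 - 10*c + 24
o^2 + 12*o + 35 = (o + 5)*(o + 7)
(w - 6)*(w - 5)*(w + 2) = w^3 - 9*w^2 + 8*w + 60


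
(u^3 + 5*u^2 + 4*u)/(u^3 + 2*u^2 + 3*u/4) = 4*(u^2 + 5*u + 4)/(4*u^2 + 8*u + 3)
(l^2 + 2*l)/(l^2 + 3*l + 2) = l/(l + 1)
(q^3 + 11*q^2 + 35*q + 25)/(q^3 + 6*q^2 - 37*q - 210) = (q^2 + 6*q + 5)/(q^2 + q - 42)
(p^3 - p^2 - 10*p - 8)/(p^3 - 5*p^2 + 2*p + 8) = (p + 2)/(p - 2)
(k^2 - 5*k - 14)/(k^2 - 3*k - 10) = (k - 7)/(k - 5)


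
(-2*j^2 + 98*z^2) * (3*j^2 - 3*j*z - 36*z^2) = -6*j^4 + 6*j^3*z + 366*j^2*z^2 - 294*j*z^3 - 3528*z^4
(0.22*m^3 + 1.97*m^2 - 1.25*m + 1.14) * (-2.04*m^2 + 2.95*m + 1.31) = -0.4488*m^5 - 3.3698*m^4 + 8.6497*m^3 - 3.4324*m^2 + 1.7255*m + 1.4934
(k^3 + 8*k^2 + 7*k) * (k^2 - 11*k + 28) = k^5 - 3*k^4 - 53*k^3 + 147*k^2 + 196*k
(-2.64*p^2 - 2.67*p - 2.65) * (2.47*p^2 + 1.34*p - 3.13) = -6.5208*p^4 - 10.1325*p^3 - 1.8601*p^2 + 4.8061*p + 8.2945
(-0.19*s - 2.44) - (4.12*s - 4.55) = 2.11 - 4.31*s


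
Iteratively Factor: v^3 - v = (v)*(v^2 - 1) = v*(v + 1)*(v - 1)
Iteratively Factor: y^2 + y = (y)*(y + 1)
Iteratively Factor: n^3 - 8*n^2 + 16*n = (n)*(n^2 - 8*n + 16) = n*(n - 4)*(n - 4)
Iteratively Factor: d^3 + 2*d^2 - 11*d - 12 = (d + 1)*(d^2 + d - 12) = (d + 1)*(d + 4)*(d - 3)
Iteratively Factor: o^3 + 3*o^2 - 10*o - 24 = (o + 2)*(o^2 + o - 12) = (o - 3)*(o + 2)*(o + 4)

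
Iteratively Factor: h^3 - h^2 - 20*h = (h - 5)*(h^2 + 4*h) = h*(h - 5)*(h + 4)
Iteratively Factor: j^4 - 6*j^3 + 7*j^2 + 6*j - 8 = (j + 1)*(j^3 - 7*j^2 + 14*j - 8) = (j - 2)*(j + 1)*(j^2 - 5*j + 4) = (j - 4)*(j - 2)*(j + 1)*(j - 1)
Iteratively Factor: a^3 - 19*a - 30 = (a + 2)*(a^2 - 2*a - 15) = (a - 5)*(a + 2)*(a + 3)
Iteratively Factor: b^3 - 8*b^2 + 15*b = (b - 3)*(b^2 - 5*b) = b*(b - 3)*(b - 5)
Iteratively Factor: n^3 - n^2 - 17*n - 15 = (n + 1)*(n^2 - 2*n - 15) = (n - 5)*(n + 1)*(n + 3)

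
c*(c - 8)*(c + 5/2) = c^3 - 11*c^2/2 - 20*c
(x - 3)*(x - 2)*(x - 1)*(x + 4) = x^4 - 2*x^3 - 13*x^2 + 38*x - 24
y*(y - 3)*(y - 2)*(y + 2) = y^4 - 3*y^3 - 4*y^2 + 12*y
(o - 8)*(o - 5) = o^2 - 13*o + 40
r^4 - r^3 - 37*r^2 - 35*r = r*(r - 7)*(r + 1)*(r + 5)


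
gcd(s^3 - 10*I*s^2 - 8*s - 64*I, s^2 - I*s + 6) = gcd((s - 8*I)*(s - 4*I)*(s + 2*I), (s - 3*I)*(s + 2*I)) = s + 2*I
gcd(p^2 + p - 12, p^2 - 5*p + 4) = 1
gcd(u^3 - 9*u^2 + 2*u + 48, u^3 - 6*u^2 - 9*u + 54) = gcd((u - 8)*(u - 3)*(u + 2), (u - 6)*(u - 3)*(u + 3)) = u - 3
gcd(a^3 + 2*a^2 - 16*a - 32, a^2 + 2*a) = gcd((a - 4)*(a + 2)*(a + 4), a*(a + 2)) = a + 2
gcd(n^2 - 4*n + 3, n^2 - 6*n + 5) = n - 1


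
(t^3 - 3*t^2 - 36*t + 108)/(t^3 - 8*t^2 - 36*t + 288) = (t - 3)/(t - 8)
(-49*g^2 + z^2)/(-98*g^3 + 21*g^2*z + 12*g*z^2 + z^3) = (-7*g + z)/(-14*g^2 + 5*g*z + z^2)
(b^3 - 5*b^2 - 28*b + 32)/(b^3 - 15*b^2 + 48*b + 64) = (b^2 + 3*b - 4)/(b^2 - 7*b - 8)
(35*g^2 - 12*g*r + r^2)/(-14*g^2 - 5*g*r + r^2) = (-5*g + r)/(2*g + r)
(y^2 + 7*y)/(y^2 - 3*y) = (y + 7)/(y - 3)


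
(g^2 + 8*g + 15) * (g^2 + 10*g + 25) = g^4 + 18*g^3 + 120*g^2 + 350*g + 375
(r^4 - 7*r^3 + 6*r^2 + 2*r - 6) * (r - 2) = r^5 - 9*r^4 + 20*r^3 - 10*r^2 - 10*r + 12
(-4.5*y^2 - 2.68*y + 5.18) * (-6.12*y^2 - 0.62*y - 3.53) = 27.54*y^4 + 19.1916*y^3 - 14.155*y^2 + 6.2488*y - 18.2854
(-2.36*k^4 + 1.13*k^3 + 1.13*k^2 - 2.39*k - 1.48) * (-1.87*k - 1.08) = 4.4132*k^5 + 0.4357*k^4 - 3.3335*k^3 + 3.2489*k^2 + 5.3488*k + 1.5984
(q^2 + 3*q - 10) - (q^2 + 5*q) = -2*q - 10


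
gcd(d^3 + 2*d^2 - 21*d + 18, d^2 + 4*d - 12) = d + 6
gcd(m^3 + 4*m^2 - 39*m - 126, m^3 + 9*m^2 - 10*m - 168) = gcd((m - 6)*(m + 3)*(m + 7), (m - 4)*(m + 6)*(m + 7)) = m + 7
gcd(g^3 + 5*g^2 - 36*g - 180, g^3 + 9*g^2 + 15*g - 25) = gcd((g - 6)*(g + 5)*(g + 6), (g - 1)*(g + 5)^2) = g + 5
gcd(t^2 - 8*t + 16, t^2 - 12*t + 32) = t - 4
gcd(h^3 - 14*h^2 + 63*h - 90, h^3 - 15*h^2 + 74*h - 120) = h^2 - 11*h + 30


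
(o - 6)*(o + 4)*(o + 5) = o^3 + 3*o^2 - 34*o - 120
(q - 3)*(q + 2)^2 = q^3 + q^2 - 8*q - 12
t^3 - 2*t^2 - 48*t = t*(t - 8)*(t + 6)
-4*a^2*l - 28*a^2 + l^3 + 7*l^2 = (-2*a + l)*(2*a + l)*(l + 7)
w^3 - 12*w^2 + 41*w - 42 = (w - 7)*(w - 3)*(w - 2)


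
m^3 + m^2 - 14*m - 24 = (m - 4)*(m + 2)*(m + 3)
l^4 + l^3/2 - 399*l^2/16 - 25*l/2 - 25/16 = (l - 5)*(l + 1/4)^2*(l + 5)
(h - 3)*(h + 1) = h^2 - 2*h - 3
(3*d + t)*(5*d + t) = 15*d^2 + 8*d*t + t^2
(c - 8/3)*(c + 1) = c^2 - 5*c/3 - 8/3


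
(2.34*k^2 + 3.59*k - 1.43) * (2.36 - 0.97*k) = -2.2698*k^3 + 2.0401*k^2 + 9.8595*k - 3.3748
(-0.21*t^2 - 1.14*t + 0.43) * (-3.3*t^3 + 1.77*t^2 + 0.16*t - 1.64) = 0.693*t^5 + 3.3903*t^4 - 3.4704*t^3 + 0.9231*t^2 + 1.9384*t - 0.7052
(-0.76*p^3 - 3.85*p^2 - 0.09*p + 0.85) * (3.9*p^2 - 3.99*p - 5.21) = -2.964*p^5 - 11.9826*p^4 + 18.9701*p^3 + 23.7326*p^2 - 2.9226*p - 4.4285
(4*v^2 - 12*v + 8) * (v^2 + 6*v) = 4*v^4 + 12*v^3 - 64*v^2 + 48*v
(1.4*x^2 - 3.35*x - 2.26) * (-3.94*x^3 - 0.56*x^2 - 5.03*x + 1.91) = -5.516*x^5 + 12.415*x^4 + 3.7384*x^3 + 20.7901*x^2 + 4.9693*x - 4.3166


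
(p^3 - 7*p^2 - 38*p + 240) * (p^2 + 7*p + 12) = p^5 - 75*p^3 - 110*p^2 + 1224*p + 2880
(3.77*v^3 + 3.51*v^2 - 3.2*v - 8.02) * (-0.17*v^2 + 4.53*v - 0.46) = -0.6409*v^5 + 16.4814*v^4 + 14.7101*v^3 - 14.7472*v^2 - 34.8586*v + 3.6892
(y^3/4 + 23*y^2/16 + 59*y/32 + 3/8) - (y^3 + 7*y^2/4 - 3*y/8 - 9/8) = -3*y^3/4 - 5*y^2/16 + 71*y/32 + 3/2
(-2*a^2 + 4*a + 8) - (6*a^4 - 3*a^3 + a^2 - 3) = -6*a^4 + 3*a^3 - 3*a^2 + 4*a + 11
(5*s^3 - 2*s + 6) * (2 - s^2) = -5*s^5 + 12*s^3 - 6*s^2 - 4*s + 12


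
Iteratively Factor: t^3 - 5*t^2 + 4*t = (t - 4)*(t^2 - t) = (t - 4)*(t - 1)*(t)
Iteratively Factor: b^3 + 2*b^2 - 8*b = (b - 2)*(b^2 + 4*b) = (b - 2)*(b + 4)*(b)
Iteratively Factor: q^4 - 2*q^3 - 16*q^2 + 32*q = (q + 4)*(q^3 - 6*q^2 + 8*q) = (q - 2)*(q + 4)*(q^2 - 4*q) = q*(q - 2)*(q + 4)*(q - 4)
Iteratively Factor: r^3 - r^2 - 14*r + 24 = (r - 3)*(r^2 + 2*r - 8) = (r - 3)*(r + 4)*(r - 2)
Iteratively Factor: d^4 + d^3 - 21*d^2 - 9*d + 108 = (d - 3)*(d^3 + 4*d^2 - 9*d - 36) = (d - 3)*(d + 3)*(d^2 + d - 12) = (d - 3)*(d + 3)*(d + 4)*(d - 3)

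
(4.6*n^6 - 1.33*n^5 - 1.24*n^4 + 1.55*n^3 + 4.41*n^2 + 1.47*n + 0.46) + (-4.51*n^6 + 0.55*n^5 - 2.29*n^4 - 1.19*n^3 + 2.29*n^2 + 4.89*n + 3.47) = 0.0899999999999999*n^6 - 0.78*n^5 - 3.53*n^4 + 0.36*n^3 + 6.7*n^2 + 6.36*n + 3.93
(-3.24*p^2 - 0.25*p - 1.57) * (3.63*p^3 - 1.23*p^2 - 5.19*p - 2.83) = -11.7612*p^5 + 3.0777*p^4 + 11.424*p^3 + 12.3978*p^2 + 8.8558*p + 4.4431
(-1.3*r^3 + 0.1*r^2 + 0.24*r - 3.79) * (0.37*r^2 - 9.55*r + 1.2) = -0.481*r^5 + 12.452*r^4 - 2.4262*r^3 - 3.5743*r^2 + 36.4825*r - 4.548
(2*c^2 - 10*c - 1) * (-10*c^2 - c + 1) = -20*c^4 + 98*c^3 + 22*c^2 - 9*c - 1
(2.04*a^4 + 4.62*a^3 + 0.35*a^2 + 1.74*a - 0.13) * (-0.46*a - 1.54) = -0.9384*a^5 - 5.2668*a^4 - 7.2758*a^3 - 1.3394*a^2 - 2.6198*a + 0.2002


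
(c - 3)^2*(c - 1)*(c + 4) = c^4 - 3*c^3 - 13*c^2 + 51*c - 36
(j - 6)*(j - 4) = j^2 - 10*j + 24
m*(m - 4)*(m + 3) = m^3 - m^2 - 12*m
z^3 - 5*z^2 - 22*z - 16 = (z - 8)*(z + 1)*(z + 2)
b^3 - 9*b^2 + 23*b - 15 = (b - 5)*(b - 3)*(b - 1)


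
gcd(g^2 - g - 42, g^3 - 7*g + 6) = 1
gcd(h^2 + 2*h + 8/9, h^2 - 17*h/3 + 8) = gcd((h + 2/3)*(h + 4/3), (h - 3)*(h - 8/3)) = 1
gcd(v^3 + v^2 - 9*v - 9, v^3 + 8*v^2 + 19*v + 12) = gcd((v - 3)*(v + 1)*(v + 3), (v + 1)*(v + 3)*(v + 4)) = v^2 + 4*v + 3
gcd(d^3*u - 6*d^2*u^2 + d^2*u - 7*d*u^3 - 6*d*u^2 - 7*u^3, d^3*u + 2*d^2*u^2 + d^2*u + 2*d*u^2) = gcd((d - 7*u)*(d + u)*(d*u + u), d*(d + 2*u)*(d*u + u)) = d*u + u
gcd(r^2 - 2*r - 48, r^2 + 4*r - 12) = r + 6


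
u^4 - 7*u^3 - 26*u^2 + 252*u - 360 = (u - 6)*(u - 5)*(u - 2)*(u + 6)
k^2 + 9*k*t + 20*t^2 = (k + 4*t)*(k + 5*t)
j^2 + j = j*(j + 1)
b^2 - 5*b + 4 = (b - 4)*(b - 1)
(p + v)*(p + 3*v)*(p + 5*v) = p^3 + 9*p^2*v + 23*p*v^2 + 15*v^3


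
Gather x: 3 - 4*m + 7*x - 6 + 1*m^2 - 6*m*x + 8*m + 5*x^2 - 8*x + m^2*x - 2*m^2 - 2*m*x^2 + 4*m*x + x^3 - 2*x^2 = -m^2 + 4*m + x^3 + x^2*(3 - 2*m) + x*(m^2 - 2*m - 1) - 3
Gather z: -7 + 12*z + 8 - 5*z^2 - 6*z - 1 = -5*z^2 + 6*z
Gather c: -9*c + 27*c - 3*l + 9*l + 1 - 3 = 18*c + 6*l - 2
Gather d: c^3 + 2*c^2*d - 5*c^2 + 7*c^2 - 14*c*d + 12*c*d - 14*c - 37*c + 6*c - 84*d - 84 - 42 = c^3 + 2*c^2 - 45*c + d*(2*c^2 - 2*c - 84) - 126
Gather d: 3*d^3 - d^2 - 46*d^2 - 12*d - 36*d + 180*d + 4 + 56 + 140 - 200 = 3*d^3 - 47*d^2 + 132*d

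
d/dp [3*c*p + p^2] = 3*c + 2*p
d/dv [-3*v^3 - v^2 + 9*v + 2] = -9*v^2 - 2*v + 9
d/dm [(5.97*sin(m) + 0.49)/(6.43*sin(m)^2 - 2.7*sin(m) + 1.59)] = (-38.3871*sin(m)^2 - 6.3014*sin(m) + 10.8153)*cos(m)/(41.3449*sin(m)^4 - 34.722*sin(m)^3 + 27.7374*sin(m)^2 - 8.586*sin(m) + 2.5281)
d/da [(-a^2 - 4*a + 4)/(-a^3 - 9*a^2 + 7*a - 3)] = (-a^4 - 8*a^3 - 31*a^2 + 78*a - 16)/(a^6 + 18*a^5 + 67*a^4 - 120*a^3 + 103*a^2 - 42*a + 9)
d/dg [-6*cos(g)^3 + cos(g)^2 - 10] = 2*(9*cos(g) - 1)*sin(g)*cos(g)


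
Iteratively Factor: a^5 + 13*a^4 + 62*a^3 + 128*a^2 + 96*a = (a + 4)*(a^4 + 9*a^3 + 26*a^2 + 24*a) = (a + 2)*(a + 4)*(a^3 + 7*a^2 + 12*a) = (a + 2)*(a + 4)^2*(a^2 + 3*a) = (a + 2)*(a + 3)*(a + 4)^2*(a)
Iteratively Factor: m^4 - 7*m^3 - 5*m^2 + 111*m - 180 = (m - 3)*(m^3 - 4*m^2 - 17*m + 60) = (m - 3)*(m + 4)*(m^2 - 8*m + 15) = (m - 5)*(m - 3)*(m + 4)*(m - 3)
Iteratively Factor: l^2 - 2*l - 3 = (l + 1)*(l - 3)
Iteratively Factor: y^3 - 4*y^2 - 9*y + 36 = (y - 3)*(y^2 - y - 12) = (y - 3)*(y + 3)*(y - 4)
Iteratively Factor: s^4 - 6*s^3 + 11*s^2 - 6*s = (s - 3)*(s^3 - 3*s^2 + 2*s) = (s - 3)*(s - 2)*(s^2 - s) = s*(s - 3)*(s - 2)*(s - 1)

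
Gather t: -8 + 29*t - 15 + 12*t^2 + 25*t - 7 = 12*t^2 + 54*t - 30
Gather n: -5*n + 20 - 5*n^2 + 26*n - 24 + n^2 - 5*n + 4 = -4*n^2 + 16*n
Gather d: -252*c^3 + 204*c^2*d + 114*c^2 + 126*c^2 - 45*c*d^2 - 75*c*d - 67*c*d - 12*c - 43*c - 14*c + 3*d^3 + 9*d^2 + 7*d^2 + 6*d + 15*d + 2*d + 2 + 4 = -252*c^3 + 240*c^2 - 69*c + 3*d^3 + d^2*(16 - 45*c) + d*(204*c^2 - 142*c + 23) + 6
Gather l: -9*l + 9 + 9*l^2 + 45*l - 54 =9*l^2 + 36*l - 45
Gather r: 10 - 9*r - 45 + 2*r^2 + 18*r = 2*r^2 + 9*r - 35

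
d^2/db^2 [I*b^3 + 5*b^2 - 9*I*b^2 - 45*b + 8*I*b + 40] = 6*I*b + 10 - 18*I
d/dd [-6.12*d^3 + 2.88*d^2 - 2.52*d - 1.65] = -18.36*d^2 + 5.76*d - 2.52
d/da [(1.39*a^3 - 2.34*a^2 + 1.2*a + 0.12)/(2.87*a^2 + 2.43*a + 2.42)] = (3.9893*a^4 + 6.7554*a^3 + 0.961199999999999*a^2 - 12.0144*a + 2.6124)/(8.2369*a^4 + 13.9482*a^3 + 19.7957*a^2 + 11.7612*a + 5.8564)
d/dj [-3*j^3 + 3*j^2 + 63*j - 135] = -9*j^2 + 6*j + 63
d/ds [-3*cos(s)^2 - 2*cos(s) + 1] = 2*(3*cos(s) + 1)*sin(s)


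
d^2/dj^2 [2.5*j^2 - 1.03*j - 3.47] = 5.00000000000000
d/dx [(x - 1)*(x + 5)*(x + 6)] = 3*x^2 + 20*x + 19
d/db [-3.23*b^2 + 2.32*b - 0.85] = 2.32 - 6.46*b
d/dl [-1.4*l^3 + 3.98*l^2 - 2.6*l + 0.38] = -4.2*l^2 + 7.96*l - 2.6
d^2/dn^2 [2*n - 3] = 0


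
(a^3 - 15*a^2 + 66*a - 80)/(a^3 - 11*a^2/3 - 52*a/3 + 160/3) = 3*(a^2 - 10*a + 16)/(3*a^2 + 4*a - 32)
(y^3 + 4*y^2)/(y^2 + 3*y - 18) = y^2*(y + 4)/(y^2 + 3*y - 18)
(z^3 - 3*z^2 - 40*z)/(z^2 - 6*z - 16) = z*(z + 5)/(z + 2)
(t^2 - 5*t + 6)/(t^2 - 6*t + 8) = (t - 3)/(t - 4)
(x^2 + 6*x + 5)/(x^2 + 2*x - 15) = (x + 1)/(x - 3)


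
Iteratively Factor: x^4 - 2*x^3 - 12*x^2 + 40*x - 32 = (x - 2)*(x^3 - 12*x + 16) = (x - 2)^2*(x^2 + 2*x - 8) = (x - 2)^3*(x + 4)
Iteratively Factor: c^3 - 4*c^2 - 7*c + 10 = (c - 1)*(c^2 - 3*c - 10) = (c - 1)*(c + 2)*(c - 5)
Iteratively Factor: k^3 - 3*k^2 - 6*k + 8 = (k + 2)*(k^2 - 5*k + 4) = (k - 1)*(k + 2)*(k - 4)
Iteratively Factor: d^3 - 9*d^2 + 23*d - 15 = (d - 5)*(d^2 - 4*d + 3) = (d - 5)*(d - 1)*(d - 3)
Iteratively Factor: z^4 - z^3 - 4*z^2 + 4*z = (z)*(z^3 - z^2 - 4*z + 4) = z*(z - 2)*(z^2 + z - 2) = z*(z - 2)*(z - 1)*(z + 2)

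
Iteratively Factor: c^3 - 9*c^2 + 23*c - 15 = (c - 3)*(c^2 - 6*c + 5) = (c - 5)*(c - 3)*(c - 1)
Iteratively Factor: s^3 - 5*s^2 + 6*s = (s - 3)*(s^2 - 2*s) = (s - 3)*(s - 2)*(s)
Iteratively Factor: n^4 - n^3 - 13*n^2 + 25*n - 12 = (n + 4)*(n^3 - 5*n^2 + 7*n - 3) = (n - 1)*(n + 4)*(n^2 - 4*n + 3) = (n - 3)*(n - 1)*(n + 4)*(n - 1)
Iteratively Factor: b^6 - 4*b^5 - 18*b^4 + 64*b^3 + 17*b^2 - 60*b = (b + 4)*(b^5 - 8*b^4 + 14*b^3 + 8*b^2 - 15*b) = (b - 5)*(b + 4)*(b^4 - 3*b^3 - b^2 + 3*b) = b*(b - 5)*(b + 4)*(b^3 - 3*b^2 - b + 3) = b*(b - 5)*(b - 3)*(b + 4)*(b^2 - 1) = b*(b - 5)*(b - 3)*(b - 1)*(b + 4)*(b + 1)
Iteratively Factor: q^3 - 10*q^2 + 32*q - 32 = (q - 4)*(q^2 - 6*q + 8) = (q - 4)*(q - 2)*(q - 4)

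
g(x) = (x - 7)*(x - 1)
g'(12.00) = 16.00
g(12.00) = 55.00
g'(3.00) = -2.00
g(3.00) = -8.00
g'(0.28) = -7.44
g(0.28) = 4.84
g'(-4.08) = -16.16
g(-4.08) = 56.29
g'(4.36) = 0.72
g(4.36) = -8.87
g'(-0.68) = -9.36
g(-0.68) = 12.90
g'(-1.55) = -11.10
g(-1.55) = 21.80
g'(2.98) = -2.04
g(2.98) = -7.96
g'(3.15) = -1.70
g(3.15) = -8.28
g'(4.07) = 0.14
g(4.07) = -9.00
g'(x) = 2*x - 8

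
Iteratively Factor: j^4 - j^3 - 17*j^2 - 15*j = (j + 3)*(j^3 - 4*j^2 - 5*j) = j*(j + 3)*(j^2 - 4*j - 5) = j*(j - 5)*(j + 3)*(j + 1)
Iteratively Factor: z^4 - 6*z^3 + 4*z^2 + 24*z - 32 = (z - 2)*(z^3 - 4*z^2 - 4*z + 16) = (z - 4)*(z - 2)*(z^2 - 4) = (z - 4)*(z - 2)*(z + 2)*(z - 2)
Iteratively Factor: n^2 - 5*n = (n - 5)*(n)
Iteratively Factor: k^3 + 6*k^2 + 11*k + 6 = (k + 1)*(k^2 + 5*k + 6) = (k + 1)*(k + 3)*(k + 2)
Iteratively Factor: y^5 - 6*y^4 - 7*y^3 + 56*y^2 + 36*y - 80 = (y - 4)*(y^4 - 2*y^3 - 15*y^2 - 4*y + 20) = (y - 5)*(y - 4)*(y^3 + 3*y^2 - 4) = (y - 5)*(y - 4)*(y - 1)*(y^2 + 4*y + 4) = (y - 5)*(y - 4)*(y - 1)*(y + 2)*(y + 2)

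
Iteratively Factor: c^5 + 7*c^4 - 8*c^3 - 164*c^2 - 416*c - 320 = (c + 4)*(c^4 + 3*c^3 - 20*c^2 - 84*c - 80) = (c + 2)*(c + 4)*(c^3 + c^2 - 22*c - 40) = (c + 2)^2*(c + 4)*(c^2 - c - 20) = (c - 5)*(c + 2)^2*(c + 4)*(c + 4)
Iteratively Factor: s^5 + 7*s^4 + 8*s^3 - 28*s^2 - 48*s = (s + 4)*(s^4 + 3*s^3 - 4*s^2 - 12*s) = (s + 2)*(s + 4)*(s^3 + s^2 - 6*s) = s*(s + 2)*(s + 4)*(s^2 + s - 6) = s*(s - 2)*(s + 2)*(s + 4)*(s + 3)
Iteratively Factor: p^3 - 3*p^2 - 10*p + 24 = (p - 4)*(p^2 + p - 6) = (p - 4)*(p + 3)*(p - 2)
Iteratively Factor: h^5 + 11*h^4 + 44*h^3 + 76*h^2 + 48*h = (h)*(h^4 + 11*h^3 + 44*h^2 + 76*h + 48) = h*(h + 4)*(h^3 + 7*h^2 + 16*h + 12) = h*(h + 2)*(h + 4)*(h^2 + 5*h + 6) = h*(h + 2)*(h + 3)*(h + 4)*(h + 2)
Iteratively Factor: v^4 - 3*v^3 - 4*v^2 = (v)*(v^3 - 3*v^2 - 4*v) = v^2*(v^2 - 3*v - 4) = v^2*(v - 4)*(v + 1)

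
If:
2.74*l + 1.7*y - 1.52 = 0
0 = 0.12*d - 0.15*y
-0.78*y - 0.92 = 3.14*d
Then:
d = -0.24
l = 0.68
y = -0.20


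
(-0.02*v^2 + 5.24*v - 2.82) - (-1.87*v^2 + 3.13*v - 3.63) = 1.85*v^2 + 2.11*v + 0.81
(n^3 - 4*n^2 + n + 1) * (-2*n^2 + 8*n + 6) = -2*n^5 + 16*n^4 - 28*n^3 - 18*n^2 + 14*n + 6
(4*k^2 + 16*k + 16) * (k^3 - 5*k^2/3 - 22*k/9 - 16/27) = 4*k^5 + 28*k^4/3 - 184*k^3/9 - 1840*k^2/27 - 1312*k/27 - 256/27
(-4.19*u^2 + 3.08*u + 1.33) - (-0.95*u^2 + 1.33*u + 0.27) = -3.24*u^2 + 1.75*u + 1.06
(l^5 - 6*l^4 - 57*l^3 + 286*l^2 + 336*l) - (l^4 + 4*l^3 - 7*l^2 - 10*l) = l^5 - 7*l^4 - 61*l^3 + 293*l^2 + 346*l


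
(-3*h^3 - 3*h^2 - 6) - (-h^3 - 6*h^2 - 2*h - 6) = -2*h^3 + 3*h^2 + 2*h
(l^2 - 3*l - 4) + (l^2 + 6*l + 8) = 2*l^2 + 3*l + 4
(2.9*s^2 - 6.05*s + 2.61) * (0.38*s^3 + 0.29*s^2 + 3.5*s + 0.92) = 1.102*s^5 - 1.458*s^4 + 9.3873*s^3 - 17.7501*s^2 + 3.569*s + 2.4012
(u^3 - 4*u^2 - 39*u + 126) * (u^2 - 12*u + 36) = u^5 - 16*u^4 + 45*u^3 + 450*u^2 - 2916*u + 4536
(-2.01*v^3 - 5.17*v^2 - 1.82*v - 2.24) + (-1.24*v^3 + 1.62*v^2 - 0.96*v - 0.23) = -3.25*v^3 - 3.55*v^2 - 2.78*v - 2.47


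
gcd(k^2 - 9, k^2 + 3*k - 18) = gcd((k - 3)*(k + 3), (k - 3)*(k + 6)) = k - 3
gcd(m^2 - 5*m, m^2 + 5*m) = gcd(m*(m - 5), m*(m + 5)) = m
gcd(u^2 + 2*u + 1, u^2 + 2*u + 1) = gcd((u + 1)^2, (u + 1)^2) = u^2 + 2*u + 1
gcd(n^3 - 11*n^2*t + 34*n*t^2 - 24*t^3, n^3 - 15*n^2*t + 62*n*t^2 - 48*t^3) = n^2 - 7*n*t + 6*t^2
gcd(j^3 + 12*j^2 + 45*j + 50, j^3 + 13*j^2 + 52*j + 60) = j^2 + 7*j + 10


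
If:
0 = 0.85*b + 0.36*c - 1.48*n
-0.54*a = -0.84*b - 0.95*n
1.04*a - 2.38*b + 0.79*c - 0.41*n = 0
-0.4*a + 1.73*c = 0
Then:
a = 0.00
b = 0.00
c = 0.00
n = 0.00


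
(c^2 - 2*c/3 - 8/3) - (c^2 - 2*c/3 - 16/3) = 8/3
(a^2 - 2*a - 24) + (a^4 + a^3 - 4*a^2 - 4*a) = a^4 + a^3 - 3*a^2 - 6*a - 24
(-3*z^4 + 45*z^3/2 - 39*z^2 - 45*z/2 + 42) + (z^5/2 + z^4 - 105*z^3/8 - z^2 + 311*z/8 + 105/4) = z^5/2 - 2*z^4 + 75*z^3/8 - 40*z^2 + 131*z/8 + 273/4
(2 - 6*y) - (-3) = 5 - 6*y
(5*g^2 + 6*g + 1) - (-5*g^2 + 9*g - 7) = 10*g^2 - 3*g + 8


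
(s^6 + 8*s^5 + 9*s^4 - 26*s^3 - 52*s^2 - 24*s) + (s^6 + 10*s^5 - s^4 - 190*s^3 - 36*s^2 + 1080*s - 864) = 2*s^6 + 18*s^5 + 8*s^4 - 216*s^3 - 88*s^2 + 1056*s - 864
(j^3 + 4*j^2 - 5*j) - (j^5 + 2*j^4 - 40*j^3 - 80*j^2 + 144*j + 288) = -j^5 - 2*j^4 + 41*j^3 + 84*j^2 - 149*j - 288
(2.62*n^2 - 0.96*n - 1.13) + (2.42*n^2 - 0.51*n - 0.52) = 5.04*n^2 - 1.47*n - 1.65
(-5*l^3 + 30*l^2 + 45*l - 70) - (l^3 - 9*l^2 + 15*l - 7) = -6*l^3 + 39*l^2 + 30*l - 63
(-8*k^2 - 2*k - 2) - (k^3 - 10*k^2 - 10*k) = -k^3 + 2*k^2 + 8*k - 2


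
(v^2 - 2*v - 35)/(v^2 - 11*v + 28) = (v + 5)/(v - 4)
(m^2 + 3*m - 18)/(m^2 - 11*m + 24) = (m + 6)/(m - 8)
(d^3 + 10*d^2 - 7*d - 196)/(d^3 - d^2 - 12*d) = (d^2 + 14*d + 49)/(d*(d + 3))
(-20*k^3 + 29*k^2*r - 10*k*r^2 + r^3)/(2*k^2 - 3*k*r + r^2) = (20*k^2 - 9*k*r + r^2)/(-2*k + r)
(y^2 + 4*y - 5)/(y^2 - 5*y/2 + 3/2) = 2*(y + 5)/(2*y - 3)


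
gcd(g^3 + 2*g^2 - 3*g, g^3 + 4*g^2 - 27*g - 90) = g + 3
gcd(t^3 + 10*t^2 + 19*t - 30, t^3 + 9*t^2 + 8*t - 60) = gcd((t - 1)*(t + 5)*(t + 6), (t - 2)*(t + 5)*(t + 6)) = t^2 + 11*t + 30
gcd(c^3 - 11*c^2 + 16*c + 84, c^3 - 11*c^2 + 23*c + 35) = c - 7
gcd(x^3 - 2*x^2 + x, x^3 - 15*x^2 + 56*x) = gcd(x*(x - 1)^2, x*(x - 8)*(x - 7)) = x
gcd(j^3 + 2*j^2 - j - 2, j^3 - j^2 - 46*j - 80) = j + 2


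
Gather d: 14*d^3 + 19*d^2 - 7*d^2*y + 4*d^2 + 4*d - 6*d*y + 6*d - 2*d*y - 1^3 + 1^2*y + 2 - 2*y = 14*d^3 + d^2*(23 - 7*y) + d*(10 - 8*y) - y + 1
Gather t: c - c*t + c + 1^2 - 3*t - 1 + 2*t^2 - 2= 2*c + 2*t^2 + t*(-c - 3) - 2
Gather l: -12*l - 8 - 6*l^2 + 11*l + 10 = -6*l^2 - l + 2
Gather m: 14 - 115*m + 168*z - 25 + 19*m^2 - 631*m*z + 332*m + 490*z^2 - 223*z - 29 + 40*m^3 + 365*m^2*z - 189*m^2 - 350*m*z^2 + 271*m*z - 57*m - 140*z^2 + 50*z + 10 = 40*m^3 + m^2*(365*z - 170) + m*(-350*z^2 - 360*z + 160) + 350*z^2 - 5*z - 30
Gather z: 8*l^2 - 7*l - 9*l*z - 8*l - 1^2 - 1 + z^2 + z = 8*l^2 - 15*l + z^2 + z*(1 - 9*l) - 2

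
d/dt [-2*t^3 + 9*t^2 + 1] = 6*t*(3 - t)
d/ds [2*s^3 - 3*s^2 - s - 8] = 6*s^2 - 6*s - 1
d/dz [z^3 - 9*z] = 3*z^2 - 9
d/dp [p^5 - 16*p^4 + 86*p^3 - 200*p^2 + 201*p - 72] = 5*p^4 - 64*p^3 + 258*p^2 - 400*p + 201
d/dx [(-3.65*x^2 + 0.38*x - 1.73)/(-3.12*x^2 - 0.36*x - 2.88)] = (2.4996*x^2 + 10.2288*x - 1.7172)/(9.7344*x^4 + 2.2464*x^3 + 18.1008*x^2 + 2.0736*x + 8.2944)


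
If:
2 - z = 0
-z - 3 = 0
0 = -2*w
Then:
No Solution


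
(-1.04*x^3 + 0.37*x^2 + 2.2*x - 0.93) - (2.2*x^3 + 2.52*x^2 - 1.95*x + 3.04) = -3.24*x^3 - 2.15*x^2 + 4.15*x - 3.97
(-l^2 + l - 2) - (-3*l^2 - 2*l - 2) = 2*l^2 + 3*l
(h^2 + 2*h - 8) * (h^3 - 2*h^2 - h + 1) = h^5 - 13*h^3 + 15*h^2 + 10*h - 8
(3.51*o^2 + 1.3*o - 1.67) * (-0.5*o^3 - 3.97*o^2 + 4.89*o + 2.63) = -1.755*o^5 - 14.5847*o^4 + 12.8379*o^3 + 22.2182*o^2 - 4.7473*o - 4.3921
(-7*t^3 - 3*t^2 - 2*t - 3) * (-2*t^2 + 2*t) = 14*t^5 - 8*t^4 - 2*t^3 + 2*t^2 - 6*t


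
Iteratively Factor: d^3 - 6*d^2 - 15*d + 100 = (d - 5)*(d^2 - d - 20) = (d - 5)^2*(d + 4)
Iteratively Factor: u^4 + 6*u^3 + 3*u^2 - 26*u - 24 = (u - 2)*(u^3 + 8*u^2 + 19*u + 12) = (u - 2)*(u + 3)*(u^2 + 5*u + 4) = (u - 2)*(u + 3)*(u + 4)*(u + 1)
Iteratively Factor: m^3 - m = (m)*(m^2 - 1) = m*(m + 1)*(m - 1)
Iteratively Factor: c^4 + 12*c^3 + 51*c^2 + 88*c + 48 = (c + 3)*(c^3 + 9*c^2 + 24*c + 16) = (c + 3)*(c + 4)*(c^2 + 5*c + 4) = (c + 1)*(c + 3)*(c + 4)*(c + 4)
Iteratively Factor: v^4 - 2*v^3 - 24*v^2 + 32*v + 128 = (v + 2)*(v^3 - 4*v^2 - 16*v + 64) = (v - 4)*(v + 2)*(v^2 - 16) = (v - 4)*(v + 2)*(v + 4)*(v - 4)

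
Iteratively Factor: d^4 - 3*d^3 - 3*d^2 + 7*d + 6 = (d + 1)*(d^3 - 4*d^2 + d + 6) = (d - 2)*(d + 1)*(d^2 - 2*d - 3) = (d - 2)*(d + 1)^2*(d - 3)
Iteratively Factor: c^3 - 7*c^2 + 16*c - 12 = (c - 2)*(c^2 - 5*c + 6) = (c - 2)^2*(c - 3)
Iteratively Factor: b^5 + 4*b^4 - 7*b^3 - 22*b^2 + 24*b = (b + 4)*(b^4 - 7*b^2 + 6*b) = (b - 2)*(b + 4)*(b^3 + 2*b^2 - 3*b) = (b - 2)*(b + 3)*(b + 4)*(b^2 - b) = b*(b - 2)*(b + 3)*(b + 4)*(b - 1)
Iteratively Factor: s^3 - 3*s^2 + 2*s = (s)*(s^2 - 3*s + 2) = s*(s - 2)*(s - 1)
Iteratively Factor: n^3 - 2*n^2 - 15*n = (n - 5)*(n^2 + 3*n) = n*(n - 5)*(n + 3)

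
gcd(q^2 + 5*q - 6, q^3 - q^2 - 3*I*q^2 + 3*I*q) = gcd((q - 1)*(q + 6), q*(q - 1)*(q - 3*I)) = q - 1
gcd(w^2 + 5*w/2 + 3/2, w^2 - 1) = w + 1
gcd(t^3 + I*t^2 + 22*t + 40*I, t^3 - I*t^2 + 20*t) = t^2 - I*t + 20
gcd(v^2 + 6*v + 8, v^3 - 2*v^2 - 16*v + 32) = v + 4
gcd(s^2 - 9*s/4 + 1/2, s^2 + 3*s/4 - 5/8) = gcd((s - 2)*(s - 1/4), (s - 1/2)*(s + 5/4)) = 1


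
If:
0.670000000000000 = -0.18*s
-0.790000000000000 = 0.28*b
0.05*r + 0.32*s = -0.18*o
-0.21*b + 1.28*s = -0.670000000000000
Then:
No Solution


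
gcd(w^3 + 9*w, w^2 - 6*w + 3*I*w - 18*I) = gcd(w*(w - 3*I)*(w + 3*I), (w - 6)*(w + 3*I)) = w + 3*I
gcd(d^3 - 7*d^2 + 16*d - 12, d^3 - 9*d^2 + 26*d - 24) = d^2 - 5*d + 6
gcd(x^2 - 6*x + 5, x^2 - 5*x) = x - 5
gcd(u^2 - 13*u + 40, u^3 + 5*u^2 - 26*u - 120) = u - 5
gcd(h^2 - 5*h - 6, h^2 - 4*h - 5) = h + 1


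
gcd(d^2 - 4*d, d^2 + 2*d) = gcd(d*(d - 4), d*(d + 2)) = d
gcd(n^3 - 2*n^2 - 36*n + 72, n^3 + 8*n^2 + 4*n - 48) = n^2 + 4*n - 12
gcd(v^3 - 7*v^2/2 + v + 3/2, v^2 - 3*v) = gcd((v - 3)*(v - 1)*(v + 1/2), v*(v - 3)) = v - 3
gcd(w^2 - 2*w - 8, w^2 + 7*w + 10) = w + 2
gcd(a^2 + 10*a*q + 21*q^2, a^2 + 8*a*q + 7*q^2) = a + 7*q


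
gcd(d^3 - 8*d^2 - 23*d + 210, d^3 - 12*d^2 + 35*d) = d - 7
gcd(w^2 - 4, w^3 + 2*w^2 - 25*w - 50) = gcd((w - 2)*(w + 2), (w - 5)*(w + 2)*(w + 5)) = w + 2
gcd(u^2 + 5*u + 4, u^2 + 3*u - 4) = u + 4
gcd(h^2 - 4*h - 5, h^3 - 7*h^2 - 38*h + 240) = h - 5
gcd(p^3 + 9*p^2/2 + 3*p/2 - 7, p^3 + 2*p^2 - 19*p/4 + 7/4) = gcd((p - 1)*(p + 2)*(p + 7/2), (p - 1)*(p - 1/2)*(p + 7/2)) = p^2 + 5*p/2 - 7/2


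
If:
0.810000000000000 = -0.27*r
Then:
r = -3.00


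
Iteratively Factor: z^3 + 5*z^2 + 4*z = (z)*(z^2 + 5*z + 4) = z*(z + 1)*(z + 4)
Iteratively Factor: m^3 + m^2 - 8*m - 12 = (m - 3)*(m^2 + 4*m + 4) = (m - 3)*(m + 2)*(m + 2)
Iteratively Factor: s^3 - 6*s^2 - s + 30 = (s - 5)*(s^2 - s - 6) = (s - 5)*(s + 2)*(s - 3)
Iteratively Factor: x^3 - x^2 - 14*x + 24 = (x - 2)*(x^2 + x - 12) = (x - 2)*(x + 4)*(x - 3)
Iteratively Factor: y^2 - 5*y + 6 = (y - 3)*(y - 2)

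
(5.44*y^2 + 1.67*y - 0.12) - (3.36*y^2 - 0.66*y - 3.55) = 2.08*y^2 + 2.33*y + 3.43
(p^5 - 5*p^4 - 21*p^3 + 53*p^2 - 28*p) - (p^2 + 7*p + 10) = p^5 - 5*p^4 - 21*p^3 + 52*p^2 - 35*p - 10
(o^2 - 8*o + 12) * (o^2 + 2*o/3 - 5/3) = o^4 - 22*o^3/3 + 5*o^2 + 64*o/3 - 20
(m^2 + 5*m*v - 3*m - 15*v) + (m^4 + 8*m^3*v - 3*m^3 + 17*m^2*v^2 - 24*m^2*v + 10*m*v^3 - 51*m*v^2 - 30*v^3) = m^4 + 8*m^3*v - 3*m^3 + 17*m^2*v^2 - 24*m^2*v + m^2 + 10*m*v^3 - 51*m*v^2 + 5*m*v - 3*m - 30*v^3 - 15*v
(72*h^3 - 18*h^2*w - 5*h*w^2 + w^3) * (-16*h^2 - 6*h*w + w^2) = -1152*h^5 - 144*h^4*w + 260*h^3*w^2 - 4*h^2*w^3 - 11*h*w^4 + w^5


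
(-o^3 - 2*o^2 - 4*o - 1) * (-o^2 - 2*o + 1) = o^5 + 4*o^4 + 7*o^3 + 7*o^2 - 2*o - 1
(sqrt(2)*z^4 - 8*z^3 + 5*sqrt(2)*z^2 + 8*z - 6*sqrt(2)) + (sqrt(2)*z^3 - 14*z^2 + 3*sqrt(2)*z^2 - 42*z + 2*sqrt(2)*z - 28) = sqrt(2)*z^4 - 8*z^3 + sqrt(2)*z^3 - 14*z^2 + 8*sqrt(2)*z^2 - 34*z + 2*sqrt(2)*z - 28 - 6*sqrt(2)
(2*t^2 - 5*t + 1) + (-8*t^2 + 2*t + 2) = -6*t^2 - 3*t + 3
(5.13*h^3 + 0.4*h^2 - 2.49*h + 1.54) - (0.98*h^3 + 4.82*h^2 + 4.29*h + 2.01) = 4.15*h^3 - 4.42*h^2 - 6.78*h - 0.47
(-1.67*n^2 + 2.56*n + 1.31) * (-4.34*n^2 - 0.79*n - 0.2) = 7.2478*n^4 - 9.7911*n^3 - 7.3738*n^2 - 1.5469*n - 0.262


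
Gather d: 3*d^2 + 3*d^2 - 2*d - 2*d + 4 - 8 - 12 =6*d^2 - 4*d - 16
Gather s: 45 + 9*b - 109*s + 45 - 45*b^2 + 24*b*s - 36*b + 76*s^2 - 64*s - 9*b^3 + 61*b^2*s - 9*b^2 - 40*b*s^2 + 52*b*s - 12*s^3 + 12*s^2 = -9*b^3 - 54*b^2 - 27*b - 12*s^3 + s^2*(88 - 40*b) + s*(61*b^2 + 76*b - 173) + 90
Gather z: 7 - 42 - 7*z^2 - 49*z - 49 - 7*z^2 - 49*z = -14*z^2 - 98*z - 84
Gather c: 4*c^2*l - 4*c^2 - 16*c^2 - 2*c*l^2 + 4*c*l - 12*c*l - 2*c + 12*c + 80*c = c^2*(4*l - 20) + c*(-2*l^2 - 8*l + 90)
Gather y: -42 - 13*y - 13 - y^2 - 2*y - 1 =-y^2 - 15*y - 56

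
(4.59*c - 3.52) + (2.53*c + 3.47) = 7.12*c - 0.0499999999999998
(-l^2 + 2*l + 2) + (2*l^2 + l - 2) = l^2 + 3*l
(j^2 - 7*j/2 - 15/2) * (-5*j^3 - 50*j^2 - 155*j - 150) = -5*j^5 - 65*j^4/2 + 115*j^3/2 + 1535*j^2/2 + 3375*j/2 + 1125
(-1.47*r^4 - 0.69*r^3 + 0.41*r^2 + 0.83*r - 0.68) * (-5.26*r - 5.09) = 7.7322*r^5 + 11.1117*r^4 + 1.3555*r^3 - 6.4527*r^2 - 0.647899999999999*r + 3.4612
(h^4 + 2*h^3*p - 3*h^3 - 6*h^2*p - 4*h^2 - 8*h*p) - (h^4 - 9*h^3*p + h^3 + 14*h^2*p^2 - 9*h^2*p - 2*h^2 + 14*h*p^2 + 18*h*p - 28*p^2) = 11*h^3*p - 4*h^3 - 14*h^2*p^2 + 3*h^2*p - 2*h^2 - 14*h*p^2 - 26*h*p + 28*p^2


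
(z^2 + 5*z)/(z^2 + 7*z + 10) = z/(z + 2)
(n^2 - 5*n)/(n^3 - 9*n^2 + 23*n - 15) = n/(n^2 - 4*n + 3)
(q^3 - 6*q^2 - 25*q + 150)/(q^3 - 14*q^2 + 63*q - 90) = (q + 5)/(q - 3)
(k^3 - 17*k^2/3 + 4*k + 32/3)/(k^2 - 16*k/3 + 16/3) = (3*k^2 - 5*k - 8)/(3*k - 4)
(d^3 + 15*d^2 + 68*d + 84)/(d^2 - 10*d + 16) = (d^3 + 15*d^2 + 68*d + 84)/(d^2 - 10*d + 16)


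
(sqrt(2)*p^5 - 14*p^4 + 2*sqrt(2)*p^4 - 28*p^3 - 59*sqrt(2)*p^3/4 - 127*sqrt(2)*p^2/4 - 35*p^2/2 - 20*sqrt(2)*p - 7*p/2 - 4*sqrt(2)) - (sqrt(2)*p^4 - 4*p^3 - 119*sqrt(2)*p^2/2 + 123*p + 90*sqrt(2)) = sqrt(2)*p^5 - 14*p^4 + sqrt(2)*p^4 - 24*p^3 - 59*sqrt(2)*p^3/4 - 35*p^2/2 + 111*sqrt(2)*p^2/4 - 253*p/2 - 20*sqrt(2)*p - 94*sqrt(2)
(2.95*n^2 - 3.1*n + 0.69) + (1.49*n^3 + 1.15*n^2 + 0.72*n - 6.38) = 1.49*n^3 + 4.1*n^2 - 2.38*n - 5.69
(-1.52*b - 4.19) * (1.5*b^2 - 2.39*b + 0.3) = -2.28*b^3 - 2.6522*b^2 + 9.5581*b - 1.257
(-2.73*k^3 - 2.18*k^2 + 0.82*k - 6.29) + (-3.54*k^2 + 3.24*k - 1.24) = -2.73*k^3 - 5.72*k^2 + 4.06*k - 7.53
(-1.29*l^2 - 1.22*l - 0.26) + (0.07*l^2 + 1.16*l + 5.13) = -1.22*l^2 - 0.0600000000000001*l + 4.87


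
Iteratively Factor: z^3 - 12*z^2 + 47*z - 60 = (z - 4)*(z^2 - 8*z + 15) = (z - 5)*(z - 4)*(z - 3)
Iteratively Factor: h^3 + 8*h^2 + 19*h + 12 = (h + 3)*(h^2 + 5*h + 4) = (h + 3)*(h + 4)*(h + 1)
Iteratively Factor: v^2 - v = (v - 1)*(v)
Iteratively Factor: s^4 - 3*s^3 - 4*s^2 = (s - 4)*(s^3 + s^2) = s*(s - 4)*(s^2 + s) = s^2*(s - 4)*(s + 1)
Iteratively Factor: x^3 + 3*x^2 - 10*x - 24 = (x + 4)*(x^2 - x - 6) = (x - 3)*(x + 4)*(x + 2)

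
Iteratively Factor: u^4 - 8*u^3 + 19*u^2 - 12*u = (u)*(u^3 - 8*u^2 + 19*u - 12) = u*(u - 1)*(u^2 - 7*u + 12) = u*(u - 4)*(u - 1)*(u - 3)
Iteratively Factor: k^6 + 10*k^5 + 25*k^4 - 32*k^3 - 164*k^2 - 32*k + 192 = (k + 2)*(k^5 + 8*k^4 + 9*k^3 - 50*k^2 - 64*k + 96) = (k - 2)*(k + 2)*(k^4 + 10*k^3 + 29*k^2 + 8*k - 48) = (k - 2)*(k + 2)*(k + 4)*(k^3 + 6*k^2 + 5*k - 12) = (k - 2)*(k + 2)*(k + 4)^2*(k^2 + 2*k - 3) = (k - 2)*(k - 1)*(k + 2)*(k + 4)^2*(k + 3)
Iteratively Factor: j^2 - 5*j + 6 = (j - 2)*(j - 3)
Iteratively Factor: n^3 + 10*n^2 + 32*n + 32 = (n + 4)*(n^2 + 6*n + 8) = (n + 4)^2*(n + 2)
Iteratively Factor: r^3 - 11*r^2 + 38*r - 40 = (r - 2)*(r^2 - 9*r + 20) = (r - 4)*(r - 2)*(r - 5)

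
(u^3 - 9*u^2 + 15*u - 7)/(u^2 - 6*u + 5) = (u^2 - 8*u + 7)/(u - 5)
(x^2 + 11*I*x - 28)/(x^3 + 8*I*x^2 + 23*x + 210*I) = (x + 4*I)/(x^2 + I*x + 30)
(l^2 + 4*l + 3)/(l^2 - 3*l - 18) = (l + 1)/(l - 6)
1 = 1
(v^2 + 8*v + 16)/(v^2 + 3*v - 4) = (v + 4)/(v - 1)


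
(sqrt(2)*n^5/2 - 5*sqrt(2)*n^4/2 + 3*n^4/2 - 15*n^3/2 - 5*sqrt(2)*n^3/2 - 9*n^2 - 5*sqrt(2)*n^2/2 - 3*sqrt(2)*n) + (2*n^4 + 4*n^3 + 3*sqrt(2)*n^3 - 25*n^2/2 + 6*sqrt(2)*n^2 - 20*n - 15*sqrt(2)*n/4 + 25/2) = sqrt(2)*n^5/2 - 5*sqrt(2)*n^4/2 + 7*n^4/2 - 7*n^3/2 + sqrt(2)*n^3/2 - 43*n^2/2 + 7*sqrt(2)*n^2/2 - 20*n - 27*sqrt(2)*n/4 + 25/2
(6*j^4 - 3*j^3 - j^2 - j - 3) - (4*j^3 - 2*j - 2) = 6*j^4 - 7*j^3 - j^2 + j - 1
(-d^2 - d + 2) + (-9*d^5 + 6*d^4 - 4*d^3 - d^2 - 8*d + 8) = -9*d^5 + 6*d^4 - 4*d^3 - 2*d^2 - 9*d + 10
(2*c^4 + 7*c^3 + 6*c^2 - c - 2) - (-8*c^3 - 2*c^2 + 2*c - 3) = 2*c^4 + 15*c^3 + 8*c^2 - 3*c + 1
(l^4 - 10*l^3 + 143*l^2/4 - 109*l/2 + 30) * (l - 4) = l^5 - 14*l^4 + 303*l^3/4 - 395*l^2/2 + 248*l - 120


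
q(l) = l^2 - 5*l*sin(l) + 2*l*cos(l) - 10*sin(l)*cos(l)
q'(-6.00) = 12.24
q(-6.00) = 30.18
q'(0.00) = -8.00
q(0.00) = 0.00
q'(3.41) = 15.87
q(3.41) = 7.02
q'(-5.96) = 12.45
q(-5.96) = 30.67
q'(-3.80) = -25.13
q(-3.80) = 36.92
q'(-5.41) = 14.05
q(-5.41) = 38.12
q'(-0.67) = 2.84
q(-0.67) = 2.19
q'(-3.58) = -30.66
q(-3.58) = 30.74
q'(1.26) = 2.17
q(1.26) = -6.55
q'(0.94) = -2.23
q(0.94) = -6.57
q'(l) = -2*l*sin(l) - 5*l*cos(l) + 2*l + 10*sin(l)^2 - 5*sin(l) - 10*cos(l)^2 + 2*cos(l)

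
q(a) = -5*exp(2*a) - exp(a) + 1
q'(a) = -10*exp(2*a) - exp(a)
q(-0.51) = -1.40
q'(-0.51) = -4.21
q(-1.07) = 0.07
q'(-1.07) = -1.52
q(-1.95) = 0.76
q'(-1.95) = -0.34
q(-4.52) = 0.99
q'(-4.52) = -0.01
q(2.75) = -1238.10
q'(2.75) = -2462.56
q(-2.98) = 0.94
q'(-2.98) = -0.08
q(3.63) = -7148.00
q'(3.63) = -14260.28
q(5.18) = -158032.59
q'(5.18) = -315889.50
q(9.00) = -328307947.77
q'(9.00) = -656607794.46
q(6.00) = -814176.39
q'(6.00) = -1627951.34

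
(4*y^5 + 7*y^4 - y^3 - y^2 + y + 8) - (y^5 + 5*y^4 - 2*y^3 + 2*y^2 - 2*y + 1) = 3*y^5 + 2*y^4 + y^3 - 3*y^2 + 3*y + 7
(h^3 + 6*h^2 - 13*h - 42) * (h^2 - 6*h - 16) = h^5 - 65*h^3 - 60*h^2 + 460*h + 672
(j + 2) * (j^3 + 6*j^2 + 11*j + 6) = j^4 + 8*j^3 + 23*j^2 + 28*j + 12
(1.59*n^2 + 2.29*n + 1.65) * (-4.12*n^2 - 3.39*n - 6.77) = -6.5508*n^4 - 14.8249*n^3 - 25.3254*n^2 - 21.0968*n - 11.1705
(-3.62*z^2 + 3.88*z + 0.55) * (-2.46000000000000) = 8.9052*z^2 - 9.5448*z - 1.353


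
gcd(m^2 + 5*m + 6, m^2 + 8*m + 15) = m + 3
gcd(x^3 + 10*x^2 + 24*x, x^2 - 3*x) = x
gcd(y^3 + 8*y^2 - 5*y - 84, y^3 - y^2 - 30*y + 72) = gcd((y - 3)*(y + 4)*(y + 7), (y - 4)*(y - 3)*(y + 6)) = y - 3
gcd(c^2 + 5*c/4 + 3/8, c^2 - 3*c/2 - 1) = c + 1/2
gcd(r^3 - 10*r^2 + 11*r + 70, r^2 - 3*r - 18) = 1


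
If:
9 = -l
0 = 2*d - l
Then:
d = -9/2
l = -9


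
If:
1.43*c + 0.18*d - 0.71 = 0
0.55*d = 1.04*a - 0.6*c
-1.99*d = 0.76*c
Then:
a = 0.20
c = 0.52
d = -0.20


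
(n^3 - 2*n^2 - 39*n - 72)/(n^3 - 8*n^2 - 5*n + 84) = (n^2 - 5*n - 24)/(n^2 - 11*n + 28)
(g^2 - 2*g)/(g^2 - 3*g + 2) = g/(g - 1)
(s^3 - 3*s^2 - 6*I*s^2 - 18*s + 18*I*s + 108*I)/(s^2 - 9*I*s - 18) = (s^2 - 3*s - 18)/(s - 3*I)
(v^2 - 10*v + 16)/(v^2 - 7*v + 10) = (v - 8)/(v - 5)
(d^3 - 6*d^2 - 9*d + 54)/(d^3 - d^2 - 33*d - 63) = (d^2 - 9*d + 18)/(d^2 - 4*d - 21)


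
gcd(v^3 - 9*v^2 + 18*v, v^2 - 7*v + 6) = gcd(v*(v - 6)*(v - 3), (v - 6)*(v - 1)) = v - 6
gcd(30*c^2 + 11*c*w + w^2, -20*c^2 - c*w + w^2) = 1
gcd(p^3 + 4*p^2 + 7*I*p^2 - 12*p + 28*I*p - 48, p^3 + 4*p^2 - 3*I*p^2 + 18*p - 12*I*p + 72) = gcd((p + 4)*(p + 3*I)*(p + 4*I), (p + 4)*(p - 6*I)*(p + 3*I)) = p^2 + p*(4 + 3*I) + 12*I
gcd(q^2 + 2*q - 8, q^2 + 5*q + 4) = q + 4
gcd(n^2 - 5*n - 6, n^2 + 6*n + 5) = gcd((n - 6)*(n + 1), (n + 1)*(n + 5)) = n + 1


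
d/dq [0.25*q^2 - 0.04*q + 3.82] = 0.5*q - 0.04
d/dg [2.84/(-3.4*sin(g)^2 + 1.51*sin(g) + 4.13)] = (19.312*sin(g) - 4.2884)*cos(g)/(-3.4*sin(g)^2 + 1.51*sin(g) + 4.13)^2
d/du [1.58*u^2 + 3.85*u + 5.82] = 3.16*u + 3.85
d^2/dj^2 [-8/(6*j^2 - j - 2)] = 16*(-36*j^2 + 6*j + (12*j - 1)^2 + 12)/(-6*j^2 + j + 2)^3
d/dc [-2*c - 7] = -2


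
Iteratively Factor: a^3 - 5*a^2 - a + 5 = (a - 1)*(a^2 - 4*a - 5) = (a - 5)*(a - 1)*(a + 1)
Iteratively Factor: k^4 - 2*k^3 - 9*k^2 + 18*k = (k - 2)*(k^3 - 9*k) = (k - 2)*(k + 3)*(k^2 - 3*k) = (k - 3)*(k - 2)*(k + 3)*(k)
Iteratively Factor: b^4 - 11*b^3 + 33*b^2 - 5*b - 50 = (b - 5)*(b^3 - 6*b^2 + 3*b + 10) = (b - 5)*(b + 1)*(b^2 - 7*b + 10) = (b - 5)*(b - 2)*(b + 1)*(b - 5)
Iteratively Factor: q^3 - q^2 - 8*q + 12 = (q - 2)*(q^2 + q - 6) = (q - 2)*(q + 3)*(q - 2)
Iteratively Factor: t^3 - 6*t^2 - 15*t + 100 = (t + 4)*(t^2 - 10*t + 25) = (t - 5)*(t + 4)*(t - 5)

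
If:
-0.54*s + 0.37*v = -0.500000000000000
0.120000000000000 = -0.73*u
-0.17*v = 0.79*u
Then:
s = 1.45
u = -0.16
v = 0.76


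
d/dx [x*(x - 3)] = 2*x - 3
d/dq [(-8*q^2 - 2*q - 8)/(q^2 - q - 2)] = 2*(5*q^2 + 24*q - 2)/(q^4 - 2*q^3 - 3*q^2 + 4*q + 4)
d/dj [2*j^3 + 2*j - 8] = 6*j^2 + 2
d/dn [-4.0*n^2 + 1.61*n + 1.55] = 1.61 - 8.0*n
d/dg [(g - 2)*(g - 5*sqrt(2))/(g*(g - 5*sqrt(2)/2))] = (4*g^2 + 5*sqrt(2)*g^2 - 40*sqrt(2)*g + 100)/(g^2*(2*g^2 - 10*sqrt(2)*g + 25))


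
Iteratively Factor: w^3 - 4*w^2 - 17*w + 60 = (w - 3)*(w^2 - w - 20) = (w - 5)*(w - 3)*(w + 4)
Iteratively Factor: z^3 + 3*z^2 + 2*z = (z + 2)*(z^2 + z) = (z + 1)*(z + 2)*(z)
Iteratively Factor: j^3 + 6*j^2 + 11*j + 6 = (j + 1)*(j^2 + 5*j + 6) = (j + 1)*(j + 2)*(j + 3)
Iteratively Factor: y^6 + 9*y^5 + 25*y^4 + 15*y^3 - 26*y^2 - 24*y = (y + 1)*(y^5 + 8*y^4 + 17*y^3 - 2*y^2 - 24*y) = (y + 1)*(y + 4)*(y^4 + 4*y^3 + y^2 - 6*y) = y*(y + 1)*(y + 4)*(y^3 + 4*y^2 + y - 6) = y*(y + 1)*(y + 3)*(y + 4)*(y^2 + y - 2) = y*(y + 1)*(y + 2)*(y + 3)*(y + 4)*(y - 1)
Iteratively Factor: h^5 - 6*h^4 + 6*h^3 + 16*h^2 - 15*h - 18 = (h - 2)*(h^4 - 4*h^3 - 2*h^2 + 12*h + 9) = (h - 2)*(h + 1)*(h^3 - 5*h^2 + 3*h + 9) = (h - 3)*(h - 2)*(h + 1)*(h^2 - 2*h - 3) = (h - 3)^2*(h - 2)*(h + 1)*(h + 1)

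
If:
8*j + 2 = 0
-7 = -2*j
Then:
No Solution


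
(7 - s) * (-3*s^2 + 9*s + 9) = 3*s^3 - 30*s^2 + 54*s + 63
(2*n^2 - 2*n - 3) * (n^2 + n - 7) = 2*n^4 - 19*n^2 + 11*n + 21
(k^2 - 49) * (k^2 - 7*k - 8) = k^4 - 7*k^3 - 57*k^2 + 343*k + 392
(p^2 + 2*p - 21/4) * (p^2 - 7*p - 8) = p^4 - 5*p^3 - 109*p^2/4 + 83*p/4 + 42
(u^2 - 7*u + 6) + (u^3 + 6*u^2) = u^3 + 7*u^2 - 7*u + 6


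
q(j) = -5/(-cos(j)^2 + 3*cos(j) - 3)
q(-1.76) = 1.39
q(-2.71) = 0.76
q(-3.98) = 0.92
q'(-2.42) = 0.44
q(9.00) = 0.76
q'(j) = -5*(-2*sin(j)*cos(j) + 3*sin(j))/(-cos(j)^2 + 3*cos(j) - 3)^2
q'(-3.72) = -0.33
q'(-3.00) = 0.07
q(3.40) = 0.73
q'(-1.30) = 2.31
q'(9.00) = -0.23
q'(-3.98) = -0.54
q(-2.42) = 0.86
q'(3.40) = 0.13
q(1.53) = 1.74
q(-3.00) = 0.72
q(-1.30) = 2.20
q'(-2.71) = 0.23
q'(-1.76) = 1.28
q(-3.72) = 0.80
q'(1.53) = -1.76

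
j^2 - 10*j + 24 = (j - 6)*(j - 4)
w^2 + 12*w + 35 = (w + 5)*(w + 7)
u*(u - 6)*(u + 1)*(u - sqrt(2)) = u^4 - 5*u^3 - sqrt(2)*u^3 - 6*u^2 + 5*sqrt(2)*u^2 + 6*sqrt(2)*u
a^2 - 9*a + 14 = (a - 7)*(a - 2)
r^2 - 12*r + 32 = (r - 8)*(r - 4)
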